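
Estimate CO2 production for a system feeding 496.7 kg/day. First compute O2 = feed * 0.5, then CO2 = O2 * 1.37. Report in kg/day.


O2 = 496.7 * 0.5 = 248.35
CO2 = 248.35 * 1.37 = 340.2395

340.2395 kg/day


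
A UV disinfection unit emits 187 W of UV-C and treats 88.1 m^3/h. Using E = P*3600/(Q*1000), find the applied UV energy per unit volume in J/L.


Energy delivered per hour = 187 W * 3600 s = 673200 J/h
Volume treated per hour = 88.1 m^3/h * 1000 = 88100 L/h
dose = 673200 / 88100 = 7.64132 J/L

7.64132 J/L


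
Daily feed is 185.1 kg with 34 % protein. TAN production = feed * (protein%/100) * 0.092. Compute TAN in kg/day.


Protein in feed = 185.1 * 34/100 = 62.934 kg/day
TAN = protein * 0.092 = 62.934 * 0.092 = 5.789928 kg/day

5.789928 kg/day


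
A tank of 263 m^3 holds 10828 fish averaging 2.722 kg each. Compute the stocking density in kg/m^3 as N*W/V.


Total biomass = 10828 fish * 2.722 kg = 29473.816 kg
Density = total biomass / volume = 29473.816 / 263 = 112.068 kg/m^3

112.068 kg/m^3


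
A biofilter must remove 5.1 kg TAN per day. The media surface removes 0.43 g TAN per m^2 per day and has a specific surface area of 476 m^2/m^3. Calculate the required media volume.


A = 5.1*1000 / 0.43 = 11860.465 m^2
V = 11860.465 / 476 = 24.9169

24.9169 m^3


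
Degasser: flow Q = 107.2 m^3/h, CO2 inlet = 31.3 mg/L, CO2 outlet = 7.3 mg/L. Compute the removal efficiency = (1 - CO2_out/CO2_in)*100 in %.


CO2_out / CO2_in = 7.3 / 31.3 = 0.23322684
Fraction remaining = 0.23322684
efficiency = (1 - 0.23322684) * 100 = 76.6773 %

76.6773 %


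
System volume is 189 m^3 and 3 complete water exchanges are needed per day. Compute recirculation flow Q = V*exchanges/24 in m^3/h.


Daily recirculation volume = 189 m^3 * 3 = 567 m^3/day
Flow rate Q = daily volume / 24 h = 567 / 24 = 23.625 m^3/h

23.625 m^3/h


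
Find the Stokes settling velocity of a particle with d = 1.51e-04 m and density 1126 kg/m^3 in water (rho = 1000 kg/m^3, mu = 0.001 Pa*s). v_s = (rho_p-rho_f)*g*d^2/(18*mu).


Density difference: rho_p - rho_f = 1126 - 1000 = 126 kg/m^3
d^2 = (1.51e-04)^2 = 2.2801e-08 m^2
Numerator = (rho_p - rho_f) * g * d^2 = 126 * 9.81 * 2.2801e-08 = 2.8183404e-05
Denominator = 18 * mu = 18 * 0.001 = 0.018
v_s = 2.8183404e-05 / 0.018 = 0.00156574 m/s
Check: Re = rho_f * v_s * d / mu = 1000 * 0.00156574 * 1.51e-04 / 0.001 = 0.236 < 1, so Stokes' law applies.

0.00156574 m/s


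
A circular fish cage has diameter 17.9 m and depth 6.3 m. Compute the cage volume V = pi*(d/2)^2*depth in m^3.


r = d/2 = 17.9/2 = 8.95 m
Base area = pi*r^2 = pi*8.95^2 = 251.64943 m^2
Volume = 251.64943 * 6.3 = 1585.39 m^3

1585.39 m^3


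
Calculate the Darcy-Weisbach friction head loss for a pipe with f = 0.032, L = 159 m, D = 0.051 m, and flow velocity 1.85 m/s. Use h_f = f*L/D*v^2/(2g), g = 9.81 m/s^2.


v^2 = 1.85^2 = 3.4225 m^2/s^2
L/D = 159/0.051 = 3117.6471
h_f = f*(L/D)*v^2/(2g) = 0.032 * 3117.6471 * 3.4225 / 19.62 = 17.4029 m

17.4029 m


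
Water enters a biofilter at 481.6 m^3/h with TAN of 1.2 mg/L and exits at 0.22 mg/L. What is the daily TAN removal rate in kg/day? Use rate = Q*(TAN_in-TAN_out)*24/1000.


Concentration drop: TAN_in - TAN_out = 1.2 - 0.22 = 0.98 mg/L
Hourly TAN removed = Q * dTAN = 481.6 m^3/h * 0.98 mg/L = 471.968 g/h  (m^3/h * mg/L = g/h)
Daily TAN removed = 471.968 * 24 = 11327.232 g/day
Convert to kg/day: 11327.232 / 1000 = 11.327232 kg/day

11.327232 kg/day


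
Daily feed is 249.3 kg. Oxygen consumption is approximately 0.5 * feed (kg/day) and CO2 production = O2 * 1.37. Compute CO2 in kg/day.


O2 = 249.3 * 0.5 = 124.65
CO2 = 124.65 * 1.37 = 170.7705

170.7705 kg/day


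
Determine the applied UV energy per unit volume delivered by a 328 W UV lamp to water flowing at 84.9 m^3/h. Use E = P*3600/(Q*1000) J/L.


Energy delivered per hour = 328 W * 3600 s = 1180800 J/h
Volume treated per hour = 84.9 m^3/h * 1000 = 84900 L/h
dose = 1180800 / 84900 = 13.9081 J/L

13.9081 J/L


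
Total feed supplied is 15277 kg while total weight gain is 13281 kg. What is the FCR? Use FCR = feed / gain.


FCR = feed consumed / weight gained
FCR = 15277 kg / 13281 kg = 1.15029

1.15029


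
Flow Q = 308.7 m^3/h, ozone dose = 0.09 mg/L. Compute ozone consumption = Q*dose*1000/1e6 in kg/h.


O3 demand (mg/h) = Q * dose * 1000 = 308.7 * 0.09 * 1000 = 27783 mg/h
Convert mg to kg: 27783 / 1e6 = 0.027783 kg/h

0.027783 kg/h


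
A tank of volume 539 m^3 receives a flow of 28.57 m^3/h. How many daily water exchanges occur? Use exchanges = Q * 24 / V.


Daily flow volume = 28.57 m^3/h * 24 h = 685.68 m^3/day
Exchanges = daily flow / tank volume = 685.68 / 539 = 1.27213 exchanges/day

1.27213 exchanges/day


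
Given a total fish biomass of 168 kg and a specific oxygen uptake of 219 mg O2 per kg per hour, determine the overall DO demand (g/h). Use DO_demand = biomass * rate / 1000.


Total O2 consumption (mg/h) = 168 kg * 219 mg/(kg*h) = 36792 mg/h
Convert to g/h: 36792 / 1000 = 36.792 g/h

36.792 g/h


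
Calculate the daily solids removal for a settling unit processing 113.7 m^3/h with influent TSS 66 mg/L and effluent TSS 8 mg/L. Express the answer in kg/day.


Concentration drop: TSS_in - TSS_out = 66 - 8 = 58 mg/L
Hourly solids removed = Q * dTSS = 113.7 m^3/h * 58 mg/L = 6594.6 g/h  (m^3/h * mg/L = g/h)
Daily solids removed = 6594.6 * 24 = 158270.4 g/day
Convert g to kg: 158270.4 / 1000 = 158.2704 kg/day

158.2704 kg/day


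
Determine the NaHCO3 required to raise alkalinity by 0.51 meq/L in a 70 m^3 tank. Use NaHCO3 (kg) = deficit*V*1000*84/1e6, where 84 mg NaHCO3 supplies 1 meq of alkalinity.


Tank volume in L = 70 m^3 * 1000 = 70000 L
Total meq required = 0.51 meq/L * 70000 L = 35700 meq
NaHCO3 mass = 35700 meq * 84 mg/meq / 1e6 = 2.9988 kg

2.9988 kg


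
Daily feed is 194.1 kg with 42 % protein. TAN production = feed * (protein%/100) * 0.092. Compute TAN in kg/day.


Protein in feed = 194.1 * 42/100 = 81.522 kg/day
TAN = protein * 0.092 = 81.522 * 0.092 = 7.500024 kg/day

7.500024 kg/day


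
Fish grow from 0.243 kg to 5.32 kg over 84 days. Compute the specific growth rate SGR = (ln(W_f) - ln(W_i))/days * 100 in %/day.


ln(W_f) = ln(5.32) = 1.6714733
ln(W_i) = ln(0.243) = -1.4146938
ln(W_f) - ln(W_i) = 1.6714733 - -1.4146938 = 3.0861671
SGR = 3.0861671 / 84 * 100 = 3.67401 %/day

3.67401 %/day


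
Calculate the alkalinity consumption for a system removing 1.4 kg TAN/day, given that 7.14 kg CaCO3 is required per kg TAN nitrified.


Alkalinity factor: 7.14 kg CaCO3 consumed per kg TAN nitrified
alk = 1.4 kg TAN * 7.14 = 9.996 kg CaCO3/day

9.996 kg CaCO3/day


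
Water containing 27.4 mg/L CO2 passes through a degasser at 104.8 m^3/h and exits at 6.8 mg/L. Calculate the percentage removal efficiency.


CO2_out / CO2_in = 6.8 / 27.4 = 0.24817518
Fraction remaining = 0.24817518
efficiency = (1 - 0.24817518) * 100 = 75.1825 %

75.1825 %


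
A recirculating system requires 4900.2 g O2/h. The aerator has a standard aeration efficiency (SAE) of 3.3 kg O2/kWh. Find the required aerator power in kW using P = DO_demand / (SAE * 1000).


SAE in g O2/kWh = 3.3 * 1000 = 3300 g/kWh
P = DO_demand / SAE_g = 4900.2 / 3300 = 1.48491 kW

1.48491 kW


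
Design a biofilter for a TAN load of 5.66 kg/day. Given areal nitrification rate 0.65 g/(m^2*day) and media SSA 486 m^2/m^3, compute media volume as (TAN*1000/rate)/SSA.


A = 5.66*1000 / 0.65 = 8707.6923 m^2
V = 8707.6923 / 486 = 17.9171

17.9171 m^3


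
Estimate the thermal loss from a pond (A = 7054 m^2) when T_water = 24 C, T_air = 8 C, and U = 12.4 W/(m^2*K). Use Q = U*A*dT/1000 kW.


Temperature difference dT = 24 - 8 = 16 K
Heat loss (W) = U * A * dT = 12.4 * 7054 * 16 = 1399513.6 W
Convert to kW: 1399513.6 / 1000 = 1399.5136 kW

1399.5136 kW


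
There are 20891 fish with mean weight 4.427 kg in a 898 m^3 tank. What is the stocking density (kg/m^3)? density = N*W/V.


Total biomass = 20891 fish * 4.427 kg = 92484.457 kg
Density = total biomass / volume = 92484.457 / 898 = 102.989 kg/m^3

102.989 kg/m^3


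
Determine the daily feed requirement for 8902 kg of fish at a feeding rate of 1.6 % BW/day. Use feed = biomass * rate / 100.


Feeding rate fraction = 1.6% / 100 = 0.016
Daily feed = 8902 kg * 0.016 = 142.432 kg/day

142.432 kg/day


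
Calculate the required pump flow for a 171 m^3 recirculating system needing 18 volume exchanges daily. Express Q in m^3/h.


Daily recirculation volume = 171 m^3 * 18 = 3078 m^3/day
Flow rate Q = daily volume / 24 h = 3078 / 24 = 128.25 m^3/h

128.25 m^3/h


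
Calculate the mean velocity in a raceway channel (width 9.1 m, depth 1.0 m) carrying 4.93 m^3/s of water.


Cross-sectional area = W * d = 9.1 * 1.0 = 9.1 m^2
Velocity = Q / A = 4.93 / 9.1 = 0.541758 m/s

0.541758 m/s


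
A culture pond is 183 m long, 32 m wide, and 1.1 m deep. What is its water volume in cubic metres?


Base area = L * W = 183 * 32 = 5856 m^2
Volume = area * depth = 5856 * 1.1 = 6441.6 m^3

6441.6 m^3


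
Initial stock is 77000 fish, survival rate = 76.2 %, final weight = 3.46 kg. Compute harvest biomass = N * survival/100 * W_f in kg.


Survivors = 77000 * 76.2/100 = 58674 fish
Harvest biomass = survivors * W_f = 58674 * 3.46 = 203012.04 kg

203012.04 kg


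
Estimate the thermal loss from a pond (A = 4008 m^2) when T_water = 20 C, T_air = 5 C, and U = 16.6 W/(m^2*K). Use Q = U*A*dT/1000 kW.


Temperature difference dT = 20 - 5 = 15 K
Heat loss (W) = U * A * dT = 16.6 * 4008 * 15 = 997992 W
Convert to kW: 997992 / 1000 = 997.992 kW

997.992 kW


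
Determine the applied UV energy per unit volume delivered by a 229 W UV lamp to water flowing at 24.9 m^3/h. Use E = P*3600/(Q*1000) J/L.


Energy delivered per hour = 229 W * 3600 s = 824400 J/h
Volume treated per hour = 24.9 m^3/h * 1000 = 24900 L/h
dose = 824400 / 24900 = 33.1084 J/L

33.1084 J/L


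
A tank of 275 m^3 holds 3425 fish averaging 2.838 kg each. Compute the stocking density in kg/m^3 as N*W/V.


Total biomass = 3425 fish * 2.838 kg = 9720.15 kg
Density = total biomass / volume = 9720.15 / 275 = 35.346 kg/m^3

35.346 kg/m^3


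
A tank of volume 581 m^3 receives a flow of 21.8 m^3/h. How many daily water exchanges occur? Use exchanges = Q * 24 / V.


Daily flow volume = 21.8 m^3/h * 24 h = 523.2 m^3/day
Exchanges = daily flow / tank volume = 523.2 / 581 = 0.900516 exchanges/day

0.900516 exchanges/day


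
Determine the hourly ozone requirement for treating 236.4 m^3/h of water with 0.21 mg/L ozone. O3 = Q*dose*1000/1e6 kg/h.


O3 demand (mg/h) = Q * dose * 1000 = 236.4 * 0.21 * 1000 = 49644 mg/h
Convert mg to kg: 49644 / 1e6 = 0.049644 kg/h

0.049644 kg/h


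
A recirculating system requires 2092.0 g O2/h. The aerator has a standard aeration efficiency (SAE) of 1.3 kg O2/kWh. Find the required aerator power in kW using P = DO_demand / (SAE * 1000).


SAE in g O2/kWh = 1.3 * 1000 = 1300 g/kWh
P = DO_demand / SAE_g = 2092.0 / 1300 = 1.60923 kW

1.60923 kW


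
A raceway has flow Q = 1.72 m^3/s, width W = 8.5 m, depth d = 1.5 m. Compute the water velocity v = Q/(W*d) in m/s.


Cross-sectional area = W * d = 8.5 * 1.5 = 12.75 m^2
Velocity = Q / A = 1.72 / 12.75 = 0.134902 m/s

0.134902 m/s


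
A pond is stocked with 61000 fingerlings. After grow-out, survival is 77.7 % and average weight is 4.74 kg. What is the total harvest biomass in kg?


Survivors = 61000 * 77.7/100 = 47397 fish
Harvest biomass = survivors * W_f = 47397 * 4.74 = 224661.78 kg

224661.78 kg


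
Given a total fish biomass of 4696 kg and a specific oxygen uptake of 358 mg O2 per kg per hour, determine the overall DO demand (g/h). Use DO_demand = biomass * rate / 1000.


Total O2 consumption (mg/h) = 4696 kg * 358 mg/(kg*h) = 1681168 mg/h
Convert to g/h: 1681168 / 1000 = 1681.168 g/h

1681.168 g/h


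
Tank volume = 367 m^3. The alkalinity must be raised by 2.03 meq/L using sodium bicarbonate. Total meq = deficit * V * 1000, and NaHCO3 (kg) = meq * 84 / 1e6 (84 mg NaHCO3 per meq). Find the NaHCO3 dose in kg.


Tank volume in L = 367 m^3 * 1000 = 367000 L
Total meq required = 2.03 meq/L * 367000 L = 745010 meq
NaHCO3 mass = 745010 meq * 84 mg/meq / 1e6 = 62.5808 kg

62.5808 kg


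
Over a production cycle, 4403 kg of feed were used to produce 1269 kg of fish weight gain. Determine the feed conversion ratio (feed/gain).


FCR = feed consumed / weight gained
FCR = 4403 kg / 1269 kg = 3.46966

3.46966


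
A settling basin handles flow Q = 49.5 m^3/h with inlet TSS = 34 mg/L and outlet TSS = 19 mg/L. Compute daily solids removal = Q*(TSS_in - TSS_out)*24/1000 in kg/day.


Concentration drop: TSS_in - TSS_out = 34 - 19 = 15 mg/L
Hourly solids removed = Q * dTSS = 49.5 m^3/h * 15 mg/L = 742.5 g/h  (m^3/h * mg/L = g/h)
Daily solids removed = 742.5 * 24 = 17820 g/day
Convert g to kg: 17820 / 1000 = 17.82 kg/day

17.82 kg/day


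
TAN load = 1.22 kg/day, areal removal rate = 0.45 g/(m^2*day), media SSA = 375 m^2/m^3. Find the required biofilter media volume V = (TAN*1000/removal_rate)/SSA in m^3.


A = 1.22*1000 / 0.45 = 2711.1111 m^2
V = 2711.1111 / 375 = 7.22963

7.22963 m^3


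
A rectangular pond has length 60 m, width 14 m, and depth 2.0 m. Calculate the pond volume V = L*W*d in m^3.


Base area = L * W = 60 * 14 = 840 m^2
Volume = area * depth = 840 * 2.0 = 1680 m^3

1680 m^3


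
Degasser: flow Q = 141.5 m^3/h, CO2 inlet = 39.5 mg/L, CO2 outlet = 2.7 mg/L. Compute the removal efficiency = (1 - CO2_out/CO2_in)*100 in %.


CO2_out / CO2_in = 2.7 / 39.5 = 0.06835443
Fraction remaining = 0.06835443
efficiency = (1 - 0.06835443) * 100 = 93.1646 %

93.1646 %


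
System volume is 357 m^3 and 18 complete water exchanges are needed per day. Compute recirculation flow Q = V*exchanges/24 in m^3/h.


Daily recirculation volume = 357 m^3 * 18 = 6426 m^3/day
Flow rate Q = daily volume / 24 h = 6426 / 24 = 267.75 m^3/h

267.75 m^3/h


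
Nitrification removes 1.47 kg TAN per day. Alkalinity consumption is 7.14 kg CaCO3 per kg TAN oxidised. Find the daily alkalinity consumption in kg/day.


Alkalinity factor: 7.14 kg CaCO3 consumed per kg TAN nitrified
alk = 1.47 kg TAN * 7.14 = 10.4958 kg CaCO3/day

10.4958 kg CaCO3/day


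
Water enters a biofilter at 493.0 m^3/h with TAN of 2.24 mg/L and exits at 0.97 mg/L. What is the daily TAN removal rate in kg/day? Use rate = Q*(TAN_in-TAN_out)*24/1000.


Concentration drop: TAN_in - TAN_out = 2.24 - 0.97 = 1.27 mg/L
Hourly TAN removed = Q * dTAN = 493.0 m^3/h * 1.27 mg/L = 626.11 g/h  (m^3/h * mg/L = g/h)
Daily TAN removed = 626.11 * 24 = 15026.64 g/day
Convert to kg/day: 15026.64 / 1000 = 15.02664 kg/day

15.02664 kg/day


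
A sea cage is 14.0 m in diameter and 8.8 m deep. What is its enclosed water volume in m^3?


r = d/2 = 14.0/2 = 7 m
Base area = pi*r^2 = pi*7^2 = 153.93804 m^2
Volume = 153.93804 * 8.8 = 1354.65 m^3

1354.65 m^3


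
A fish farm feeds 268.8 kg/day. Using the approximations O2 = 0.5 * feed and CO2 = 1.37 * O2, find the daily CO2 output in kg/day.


O2 = 268.8 * 0.5 = 134.4
CO2 = 134.4 * 1.37 = 184.128

184.128 kg/day


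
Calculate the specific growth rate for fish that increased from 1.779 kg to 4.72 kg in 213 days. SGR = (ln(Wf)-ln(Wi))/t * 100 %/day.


ln(W_f) = ln(4.72) = 1.5518088
ln(W_i) = ln(1.779) = 0.57605141
ln(W_f) - ln(W_i) = 1.5518088 - 0.57605141 = 0.97575739
SGR = 0.97575739 / 213 * 100 = 0.458102 %/day

0.458102 %/day


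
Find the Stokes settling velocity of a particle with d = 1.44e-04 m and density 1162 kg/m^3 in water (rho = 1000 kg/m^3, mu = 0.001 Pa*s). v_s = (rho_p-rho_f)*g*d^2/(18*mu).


Density difference: rho_p - rho_f = 1162 - 1000 = 162 kg/m^3
d^2 = (1.44e-04)^2 = 2.0736e-08 m^2
Numerator = (rho_p - rho_f) * g * d^2 = 162 * 9.81 * 2.0736e-08 = 3.2954066e-05
Denominator = 18 * mu = 18 * 0.001 = 0.018
v_s = 3.2954066e-05 / 0.018 = 0.00183078 m/s
Check: Re = rho_f * v_s * d / mu = 1000 * 0.00183078 * 1.44e-04 / 0.001 = 0.264 < 1, so Stokes' law applies.

0.00183078 m/s


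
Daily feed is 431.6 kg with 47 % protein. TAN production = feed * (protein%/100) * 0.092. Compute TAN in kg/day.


Protein in feed = 431.6 * 47/100 = 202.852 kg/day
TAN = protein * 0.092 = 202.852 * 0.092 = 18.662384 kg/day

18.662384 kg/day


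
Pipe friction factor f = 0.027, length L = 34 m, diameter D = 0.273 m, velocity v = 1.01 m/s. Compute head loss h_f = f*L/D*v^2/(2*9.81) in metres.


v^2 = 1.01^2 = 1.0201 m^2/s^2
L/D = 34/0.273 = 124.54212
h_f = f*(L/D)*v^2/(2g) = 0.027 * 124.54212 * 1.0201 / 19.62 = 0.174833 m

0.174833 m


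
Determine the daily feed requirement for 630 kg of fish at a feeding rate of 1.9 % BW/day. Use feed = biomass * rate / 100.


Feeding rate fraction = 1.9% / 100 = 0.019
Daily feed = 630 kg * 0.019 = 11.97 kg/day

11.97 kg/day


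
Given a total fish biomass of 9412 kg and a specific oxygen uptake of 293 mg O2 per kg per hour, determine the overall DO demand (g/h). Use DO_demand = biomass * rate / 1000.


Total O2 consumption (mg/h) = 9412 kg * 293 mg/(kg*h) = 2757716 mg/h
Convert to g/h: 2757716 / 1000 = 2757.716 g/h

2757.716 g/h


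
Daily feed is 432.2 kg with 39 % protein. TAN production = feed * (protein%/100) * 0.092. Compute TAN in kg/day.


Protein in feed = 432.2 * 39/100 = 168.558 kg/day
TAN = protein * 0.092 = 168.558 * 0.092 = 15.507336 kg/day

15.507336 kg/day


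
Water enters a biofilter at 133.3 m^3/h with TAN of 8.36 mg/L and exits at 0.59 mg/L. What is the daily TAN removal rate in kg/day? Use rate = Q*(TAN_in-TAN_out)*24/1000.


Concentration drop: TAN_in - TAN_out = 8.36 - 0.59 = 7.77 mg/L
Hourly TAN removed = Q * dTAN = 133.3 m^3/h * 7.77 mg/L = 1035.741 g/h  (m^3/h * mg/L = g/h)
Daily TAN removed = 1035.741 * 24 = 24857.784 g/day
Convert to kg/day: 24857.784 / 1000 = 24.857784 kg/day

24.857784 kg/day


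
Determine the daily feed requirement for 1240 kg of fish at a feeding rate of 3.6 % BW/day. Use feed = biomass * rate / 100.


Feeding rate fraction = 3.6% / 100 = 0.036
Daily feed = 1240 kg * 0.036 = 44.64 kg/day

44.64 kg/day


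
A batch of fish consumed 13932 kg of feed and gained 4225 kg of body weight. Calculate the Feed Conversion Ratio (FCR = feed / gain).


FCR = feed consumed / weight gained
FCR = 13932 kg / 4225 kg = 3.29751

3.29751


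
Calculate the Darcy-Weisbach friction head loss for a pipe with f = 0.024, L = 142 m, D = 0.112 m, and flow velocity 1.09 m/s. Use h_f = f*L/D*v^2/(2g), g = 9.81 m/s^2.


v^2 = 1.09^2 = 1.1881 m^2/s^2
L/D = 142/0.112 = 1267.8571
h_f = f*(L/D)*v^2/(2g) = 0.024 * 1267.8571 * 1.1881 / 19.62 = 1.84262 m

1.84262 m


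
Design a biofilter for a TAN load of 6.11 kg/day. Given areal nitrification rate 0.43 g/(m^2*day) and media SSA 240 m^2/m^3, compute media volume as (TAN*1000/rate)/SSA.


A = 6.11*1000 / 0.43 = 14209.302 m^2
V = 14209.302 / 240 = 59.2054

59.2054 m^3


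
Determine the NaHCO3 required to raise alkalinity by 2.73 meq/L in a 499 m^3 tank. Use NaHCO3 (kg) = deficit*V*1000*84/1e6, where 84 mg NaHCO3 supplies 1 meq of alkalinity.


Tank volume in L = 499 m^3 * 1000 = 499000 L
Total meq required = 2.73 meq/L * 499000 L = 1362270 meq
NaHCO3 mass = 1362270 meq * 84 mg/meq / 1e6 = 114.431 kg

114.431 kg


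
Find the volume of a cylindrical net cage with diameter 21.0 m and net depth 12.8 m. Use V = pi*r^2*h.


r = d/2 = 21.0/2 = 10.5 m
Base area = pi*r^2 = pi*10.5^2 = 346.36059 m^2
Volume = 346.36059 * 12.8 = 4433.42 m^3

4433.42 m^3


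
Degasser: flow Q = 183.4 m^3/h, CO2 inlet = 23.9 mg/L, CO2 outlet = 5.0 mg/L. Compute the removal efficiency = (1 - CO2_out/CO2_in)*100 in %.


CO2_out / CO2_in = 5.0 / 23.9 = 0.20920502
Fraction remaining = 0.20920502
efficiency = (1 - 0.20920502) * 100 = 79.0795 %

79.0795 %


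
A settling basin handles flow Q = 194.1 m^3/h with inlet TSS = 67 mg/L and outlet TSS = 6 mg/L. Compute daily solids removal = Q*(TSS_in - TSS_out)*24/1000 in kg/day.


Concentration drop: TSS_in - TSS_out = 67 - 6 = 61 mg/L
Hourly solids removed = Q * dTSS = 194.1 m^3/h * 61 mg/L = 11840.1 g/h  (m^3/h * mg/L = g/h)
Daily solids removed = 11840.1 * 24 = 284162.4 g/day
Convert g to kg: 284162.4 / 1000 = 284.1624 kg/day

284.1624 kg/day


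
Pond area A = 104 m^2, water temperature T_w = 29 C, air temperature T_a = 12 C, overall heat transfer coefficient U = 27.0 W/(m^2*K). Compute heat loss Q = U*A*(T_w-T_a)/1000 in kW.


Temperature difference dT = 29 - 12 = 17 K
Heat loss (W) = U * A * dT = 27.0 * 104 * 17 = 47736 W
Convert to kW: 47736 / 1000 = 47.736 kW

47.736 kW


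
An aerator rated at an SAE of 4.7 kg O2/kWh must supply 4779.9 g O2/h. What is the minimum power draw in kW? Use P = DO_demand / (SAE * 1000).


SAE in g O2/kWh = 4.7 * 1000 = 4700 g/kWh
P = DO_demand / SAE_g = 4779.9 / 4700 = 1.017 kW

1.017 kW


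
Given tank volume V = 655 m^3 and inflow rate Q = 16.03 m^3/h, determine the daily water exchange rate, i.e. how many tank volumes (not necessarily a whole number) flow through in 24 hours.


Daily flow volume = 16.03 m^3/h * 24 h = 384.72 m^3/day
Exchanges = daily flow / tank volume = 384.72 / 655 = 0.587359 exchanges/day

0.587359 exchanges/day


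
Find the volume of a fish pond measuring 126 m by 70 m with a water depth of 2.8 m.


Base area = L * W = 126 * 70 = 8820 m^2
Volume = area * depth = 8820 * 2.8 = 24696 m^3

24696 m^3


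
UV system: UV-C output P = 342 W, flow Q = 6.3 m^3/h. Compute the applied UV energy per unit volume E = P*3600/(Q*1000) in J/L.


Energy delivered per hour = 342 W * 3600 s = 1231200 J/h
Volume treated per hour = 6.3 m^3/h * 1000 = 6300 L/h
dose = 1231200 / 6300 = 195.429 J/L

195.429 J/L


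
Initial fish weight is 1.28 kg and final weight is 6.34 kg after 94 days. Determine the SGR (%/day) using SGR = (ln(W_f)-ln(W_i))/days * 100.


ln(W_f) = ln(6.34) = 1.8468788
ln(W_i) = ln(1.28) = 0.24686008
ln(W_f) - ln(W_i) = 1.8468788 - 0.24686008 = 1.6000187
SGR = 1.6000187 / 94 * 100 = 1.70215 %/day

1.70215 %/day


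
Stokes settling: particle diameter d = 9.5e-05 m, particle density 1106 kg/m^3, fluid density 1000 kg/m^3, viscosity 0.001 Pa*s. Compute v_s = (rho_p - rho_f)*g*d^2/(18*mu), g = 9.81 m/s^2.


Density difference: rho_p - rho_f = 1106 - 1000 = 106 kg/m^3
d^2 = (9.5e-05)^2 = 9.025e-09 m^2
Numerator = (rho_p - rho_f) * g * d^2 = 106 * 9.81 * 9.025e-09 = 9.3847365e-06
Denominator = 18 * mu = 18 * 0.001 = 0.018
v_s = 9.3847365e-06 / 0.018 = 5.21374e-04 m/s
Check: Re = rho_f * v_s * d / mu = 1000 * 5.21374e-04 * 9.5e-05 / 0.001 = 0.0495 < 1, so Stokes' law applies.

5.21374e-04 m/s


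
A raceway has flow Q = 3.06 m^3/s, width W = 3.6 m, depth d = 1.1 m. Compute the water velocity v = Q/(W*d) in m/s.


Cross-sectional area = W * d = 3.6 * 1.1 = 3.96 m^2
Velocity = Q / A = 3.06 / 3.96 = 0.772727 m/s

0.772727 m/s


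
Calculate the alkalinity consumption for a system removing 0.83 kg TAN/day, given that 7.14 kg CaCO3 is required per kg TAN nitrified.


Alkalinity factor: 7.14 kg CaCO3 consumed per kg TAN nitrified
alk = 0.83 kg TAN * 7.14 = 5.9262 kg CaCO3/day

5.9262 kg CaCO3/day


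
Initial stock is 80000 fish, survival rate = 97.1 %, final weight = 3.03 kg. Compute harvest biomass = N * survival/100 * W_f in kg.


Survivors = 80000 * 97.1/100 = 77680 fish
Harvest biomass = survivors * W_f = 77680 * 3.03 = 235370.4 kg

235370.4 kg


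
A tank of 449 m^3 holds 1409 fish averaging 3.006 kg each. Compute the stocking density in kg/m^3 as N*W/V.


Total biomass = 1409 fish * 3.006 kg = 4235.454 kg
Density = total biomass / volume = 4235.454 / 449 = 9.43308 kg/m^3

9.43308 kg/m^3


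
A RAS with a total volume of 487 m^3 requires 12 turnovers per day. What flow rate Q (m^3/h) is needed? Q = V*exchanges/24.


Daily recirculation volume = 487 m^3 * 12 = 5844 m^3/day
Flow rate Q = daily volume / 24 h = 5844 / 24 = 243.5 m^3/h

243.5 m^3/h


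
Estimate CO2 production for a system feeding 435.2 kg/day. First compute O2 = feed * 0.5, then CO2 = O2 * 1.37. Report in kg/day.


O2 = 435.2 * 0.5 = 217.6
CO2 = 217.6 * 1.37 = 298.112

298.112 kg/day


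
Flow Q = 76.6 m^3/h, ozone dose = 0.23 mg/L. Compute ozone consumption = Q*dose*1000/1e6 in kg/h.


O3 demand (mg/h) = Q * dose * 1000 = 76.6 * 0.23 * 1000 = 17618 mg/h
Convert mg to kg: 17618 / 1e6 = 0.017618 kg/h

0.017618 kg/h


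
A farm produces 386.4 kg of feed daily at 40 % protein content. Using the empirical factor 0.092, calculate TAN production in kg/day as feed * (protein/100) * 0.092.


Protein in feed = 386.4 * 40/100 = 154.56 kg/day
TAN = protein * 0.092 = 154.56 * 0.092 = 14.21952 kg/day

14.21952 kg/day


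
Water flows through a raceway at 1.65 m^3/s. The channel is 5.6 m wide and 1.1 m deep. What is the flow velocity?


Cross-sectional area = W * d = 5.6 * 1.1 = 6.16 m^2
Velocity = Q / A = 1.65 / 6.16 = 0.267857 m/s

0.267857 m/s


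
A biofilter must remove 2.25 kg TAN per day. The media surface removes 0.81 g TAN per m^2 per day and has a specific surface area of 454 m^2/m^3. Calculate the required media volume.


A = 2.25*1000 / 0.81 = 2777.7778 m^2
V = 2777.7778 / 454 = 6.11845

6.11845 m^3


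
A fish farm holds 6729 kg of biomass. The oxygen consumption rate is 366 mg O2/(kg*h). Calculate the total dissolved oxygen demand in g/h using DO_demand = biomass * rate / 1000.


Total O2 consumption (mg/h) = 6729 kg * 366 mg/(kg*h) = 2462814 mg/h
Convert to g/h: 2462814 / 1000 = 2462.814 g/h

2462.814 g/h


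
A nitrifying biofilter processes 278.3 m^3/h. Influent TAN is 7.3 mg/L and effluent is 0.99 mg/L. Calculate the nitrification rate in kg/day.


Concentration drop: TAN_in - TAN_out = 7.3 - 0.99 = 6.31 mg/L
Hourly TAN removed = Q * dTAN = 278.3 m^3/h * 6.31 mg/L = 1756.073 g/h  (m^3/h * mg/L = g/h)
Daily TAN removed = 1756.073 * 24 = 42145.752 g/day
Convert to kg/day: 42145.752 / 1000 = 42.145752 kg/day

42.145752 kg/day


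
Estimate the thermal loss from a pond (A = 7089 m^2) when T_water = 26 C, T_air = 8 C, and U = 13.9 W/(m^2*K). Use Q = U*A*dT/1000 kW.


Temperature difference dT = 26 - 8 = 18 K
Heat loss (W) = U * A * dT = 13.9 * 7089 * 18 = 1773667.8 W
Convert to kW: 1773667.8 / 1000 = 1773.6678 kW

1773.6678 kW


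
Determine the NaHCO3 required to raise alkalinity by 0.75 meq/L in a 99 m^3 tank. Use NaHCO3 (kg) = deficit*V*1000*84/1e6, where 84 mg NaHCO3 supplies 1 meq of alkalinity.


Tank volume in L = 99 m^3 * 1000 = 99000 L
Total meq required = 0.75 meq/L * 99000 L = 74250 meq
NaHCO3 mass = 74250 meq * 84 mg/meq / 1e6 = 6.237 kg

6.237 kg


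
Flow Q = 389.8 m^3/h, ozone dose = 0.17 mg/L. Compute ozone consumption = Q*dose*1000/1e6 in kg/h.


O3 demand (mg/h) = Q * dose * 1000 = 389.8 * 0.17 * 1000 = 66266 mg/h
Convert mg to kg: 66266 / 1e6 = 0.066266 kg/h

0.066266 kg/h


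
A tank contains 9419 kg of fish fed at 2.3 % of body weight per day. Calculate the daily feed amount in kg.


Feeding rate fraction = 2.3% / 100 = 0.023
Daily feed = 9419 kg * 0.023 = 216.637 kg/day

216.637 kg/day


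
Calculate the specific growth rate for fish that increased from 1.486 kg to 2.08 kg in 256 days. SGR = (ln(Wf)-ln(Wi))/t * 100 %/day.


ln(W_f) = ln(2.08) = 0.73236789
ln(W_i) = ln(1.486) = 0.39608795
ln(W_f) - ln(W_i) = 0.73236789 - 0.39608795 = 0.33627994
SGR = 0.33627994 / 256 * 100 = 0.131359 %/day

0.131359 %/day


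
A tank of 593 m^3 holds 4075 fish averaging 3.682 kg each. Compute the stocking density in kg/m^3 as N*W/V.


Total biomass = 4075 fish * 3.682 kg = 15004.15 kg
Density = total biomass / volume = 15004.15 / 593 = 25.3021 kg/m^3

25.3021 kg/m^3


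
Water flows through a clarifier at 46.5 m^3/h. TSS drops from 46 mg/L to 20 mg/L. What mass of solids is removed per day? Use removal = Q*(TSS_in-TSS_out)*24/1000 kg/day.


Concentration drop: TSS_in - TSS_out = 46 - 20 = 26 mg/L
Hourly solids removed = Q * dTSS = 46.5 m^3/h * 26 mg/L = 1209 g/h  (m^3/h * mg/L = g/h)
Daily solids removed = 1209 * 24 = 29016 g/day
Convert g to kg: 29016 / 1000 = 29.016 kg/day

29.016 kg/day


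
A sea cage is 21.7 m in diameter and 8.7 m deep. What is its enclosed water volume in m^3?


r = d/2 = 21.7/2 = 10.85 m
Base area = pi*r^2 = pi*10.85^2 = 369.83614 m^2
Volume = 369.83614 * 8.7 = 3217.57 m^3

3217.57 m^3


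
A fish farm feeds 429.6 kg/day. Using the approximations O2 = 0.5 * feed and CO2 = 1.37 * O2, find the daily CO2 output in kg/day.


O2 = 429.6 * 0.5 = 214.8
CO2 = 214.8 * 1.37 = 294.276

294.276 kg/day


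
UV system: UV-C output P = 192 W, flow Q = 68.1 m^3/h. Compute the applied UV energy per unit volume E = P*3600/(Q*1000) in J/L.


Energy delivered per hour = 192 W * 3600 s = 691200 J/h
Volume treated per hour = 68.1 m^3/h * 1000 = 68100 L/h
dose = 691200 / 68100 = 10.1498 J/L

10.1498 J/L


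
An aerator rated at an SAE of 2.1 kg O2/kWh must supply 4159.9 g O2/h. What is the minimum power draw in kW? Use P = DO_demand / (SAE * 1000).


SAE in g O2/kWh = 2.1 * 1000 = 2100 g/kWh
P = DO_demand / SAE_g = 4159.9 / 2100 = 1.9809 kW

1.9809 kW


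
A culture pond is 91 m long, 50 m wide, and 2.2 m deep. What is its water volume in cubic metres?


Base area = L * W = 91 * 50 = 4550 m^2
Volume = area * depth = 4550 * 2.2 = 10010 m^3

10010 m^3


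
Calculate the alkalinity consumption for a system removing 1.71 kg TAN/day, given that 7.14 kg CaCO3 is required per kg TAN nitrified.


Alkalinity factor: 7.14 kg CaCO3 consumed per kg TAN nitrified
alk = 1.71 kg TAN * 7.14 = 12.2094 kg CaCO3/day

12.2094 kg CaCO3/day


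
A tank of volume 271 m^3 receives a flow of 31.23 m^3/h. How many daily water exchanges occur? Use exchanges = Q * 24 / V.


Daily flow volume = 31.23 m^3/h * 24 h = 749.52 m^3/day
Exchanges = daily flow / tank volume = 749.52 / 271 = 2.76576 exchanges/day

2.76576 exchanges/day


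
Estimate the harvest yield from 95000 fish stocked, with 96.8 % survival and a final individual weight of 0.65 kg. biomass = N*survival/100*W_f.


Survivors = 95000 * 96.8/100 = 91960 fish
Harvest biomass = survivors * W_f = 91960 * 0.65 = 59774 kg

59774 kg


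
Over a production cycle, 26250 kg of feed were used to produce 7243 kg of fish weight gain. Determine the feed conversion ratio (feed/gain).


FCR = feed consumed / weight gained
FCR = 26250 kg / 7243 kg = 3.62419

3.62419


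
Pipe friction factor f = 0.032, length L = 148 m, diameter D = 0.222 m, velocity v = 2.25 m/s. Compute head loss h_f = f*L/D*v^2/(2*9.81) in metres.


v^2 = 2.25^2 = 5.0625 m^2/s^2
L/D = 148/0.222 = 666.66667
h_f = f*(L/D)*v^2/(2g) = 0.032 * 666.66667 * 5.0625 / 19.62 = 5.50459 m

5.50459 m


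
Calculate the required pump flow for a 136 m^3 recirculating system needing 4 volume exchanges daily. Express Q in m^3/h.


Daily recirculation volume = 136 m^3 * 4 = 544 m^3/day
Flow rate Q = daily volume / 24 h = 544 / 24 = 22.6667 m^3/h

22.6667 m^3/h


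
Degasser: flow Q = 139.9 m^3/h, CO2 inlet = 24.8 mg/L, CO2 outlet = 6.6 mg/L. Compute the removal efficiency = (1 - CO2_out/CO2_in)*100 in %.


CO2_out / CO2_in = 6.6 / 24.8 = 0.26612903
Fraction remaining = 0.26612903
efficiency = (1 - 0.26612903) * 100 = 73.3871 %

73.3871 %


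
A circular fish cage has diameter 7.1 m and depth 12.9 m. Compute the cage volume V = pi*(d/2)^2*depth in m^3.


r = d/2 = 7.1/2 = 3.55 m
Base area = pi*r^2 = pi*3.55^2 = 39.591921 m^2
Volume = 39.591921 * 12.9 = 510.736 m^3

510.736 m^3


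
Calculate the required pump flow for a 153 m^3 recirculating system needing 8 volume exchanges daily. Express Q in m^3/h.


Daily recirculation volume = 153 m^3 * 8 = 1224 m^3/day
Flow rate Q = daily volume / 24 h = 1224 / 24 = 51 m^3/h

51 m^3/h


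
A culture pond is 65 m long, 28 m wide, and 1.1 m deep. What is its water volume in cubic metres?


Base area = L * W = 65 * 28 = 1820 m^2
Volume = area * depth = 1820 * 1.1 = 2002 m^3

2002 m^3


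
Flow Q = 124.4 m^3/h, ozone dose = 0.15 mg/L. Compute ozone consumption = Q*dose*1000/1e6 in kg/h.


O3 demand (mg/h) = Q * dose * 1000 = 124.4 * 0.15 * 1000 = 18660 mg/h
Convert mg to kg: 18660 / 1e6 = 0.01866 kg/h

0.01866 kg/h


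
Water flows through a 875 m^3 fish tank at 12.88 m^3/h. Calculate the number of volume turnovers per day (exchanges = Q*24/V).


Daily flow volume = 12.88 m^3/h * 24 h = 309.12 m^3/day
Exchanges = daily flow / tank volume = 309.12 / 875 = 0.35328 exchanges/day

0.35328 exchanges/day


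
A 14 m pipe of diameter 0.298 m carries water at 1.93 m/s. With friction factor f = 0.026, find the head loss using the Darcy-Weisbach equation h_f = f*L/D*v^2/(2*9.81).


v^2 = 1.93^2 = 3.7249 m^2/s^2
L/D = 14/0.298 = 46.979866
h_f = f*(L/D)*v^2/(2g) = 0.026 * 46.979866 * 3.7249 / 19.62 = 0.2319 m

0.2319 m


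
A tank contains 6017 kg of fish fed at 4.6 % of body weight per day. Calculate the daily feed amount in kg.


Feeding rate fraction = 4.6% / 100 = 0.046
Daily feed = 6017 kg * 0.046 = 276.782 kg/day

276.782 kg/day


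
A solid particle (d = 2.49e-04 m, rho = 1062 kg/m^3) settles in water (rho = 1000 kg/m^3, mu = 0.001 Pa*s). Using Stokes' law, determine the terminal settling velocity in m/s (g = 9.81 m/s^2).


Density difference: rho_p - rho_f = 1062 - 1000 = 62 kg/m^3
d^2 = (2.49e-04)^2 = 6.2001e-08 m^2
Numerator = (rho_p - rho_f) * g * d^2 = 62 * 9.81 * 6.2001e-08 = 3.7710248e-05
Denominator = 18 * mu = 18 * 0.001 = 0.018
v_s = 3.7710248e-05 / 0.018 = 0.00209501 m/s
Check: Re = rho_f * v_s * d / mu = 1000 * 0.00209501 * 2.49e-04 / 0.001 = 0.522 < 1, so Stokes' law applies.

0.00209501 m/s


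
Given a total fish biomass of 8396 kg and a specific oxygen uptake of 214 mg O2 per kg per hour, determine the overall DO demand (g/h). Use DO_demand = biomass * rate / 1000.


Total O2 consumption (mg/h) = 8396 kg * 214 mg/(kg*h) = 1796744 mg/h
Convert to g/h: 1796744 / 1000 = 1796.744 g/h

1796.744 g/h


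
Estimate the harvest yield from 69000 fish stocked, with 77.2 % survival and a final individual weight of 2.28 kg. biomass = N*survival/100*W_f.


Survivors = 69000 * 77.2/100 = 53268 fish
Harvest biomass = survivors * W_f = 53268 * 2.28 = 121451.04 kg

121451.04 kg


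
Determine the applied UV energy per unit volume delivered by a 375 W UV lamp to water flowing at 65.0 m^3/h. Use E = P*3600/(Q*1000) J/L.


Energy delivered per hour = 375 W * 3600 s = 1350000 J/h
Volume treated per hour = 65.0 m^3/h * 1000 = 65000 L/h
dose = 1350000 / 65000 = 20.7692 J/L

20.7692 J/L


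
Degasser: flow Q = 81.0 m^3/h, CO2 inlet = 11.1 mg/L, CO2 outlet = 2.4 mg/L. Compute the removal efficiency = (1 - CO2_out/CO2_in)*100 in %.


CO2_out / CO2_in = 2.4 / 11.1 = 0.21621622
Fraction remaining = 0.21621622
efficiency = (1 - 0.21621622) * 100 = 78.3784 %

78.3784 %


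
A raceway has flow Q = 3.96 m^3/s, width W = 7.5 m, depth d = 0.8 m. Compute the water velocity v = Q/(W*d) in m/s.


Cross-sectional area = W * d = 7.5 * 0.8 = 6 m^2
Velocity = Q / A = 3.96 / 6 = 0.66 m/s

0.66 m/s


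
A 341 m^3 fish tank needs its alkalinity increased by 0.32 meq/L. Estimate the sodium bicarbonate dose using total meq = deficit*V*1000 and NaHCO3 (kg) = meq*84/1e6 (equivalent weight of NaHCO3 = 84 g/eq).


Tank volume in L = 341 m^3 * 1000 = 341000 L
Total meq required = 0.32 meq/L * 341000 L = 109120 meq
NaHCO3 mass = 109120 meq * 84 mg/meq / 1e6 = 9.16608 kg

9.16608 kg


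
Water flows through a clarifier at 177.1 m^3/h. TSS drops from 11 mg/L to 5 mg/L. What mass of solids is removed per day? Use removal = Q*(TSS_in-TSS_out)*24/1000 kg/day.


Concentration drop: TSS_in - TSS_out = 11 - 5 = 6 mg/L
Hourly solids removed = Q * dTSS = 177.1 m^3/h * 6 mg/L = 1062.6 g/h  (m^3/h * mg/L = g/h)
Daily solids removed = 1062.6 * 24 = 25502.4 g/day
Convert g to kg: 25502.4 / 1000 = 25.5024 kg/day

25.5024 kg/day


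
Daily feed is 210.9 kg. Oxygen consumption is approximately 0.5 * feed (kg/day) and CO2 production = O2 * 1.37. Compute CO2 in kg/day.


O2 = 210.9 * 0.5 = 105.45
CO2 = 105.45 * 1.37 = 144.4665

144.4665 kg/day


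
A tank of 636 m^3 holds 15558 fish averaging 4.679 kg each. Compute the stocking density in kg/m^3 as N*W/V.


Total biomass = 15558 fish * 4.679 kg = 72795.882 kg
Density = total biomass / volume = 72795.882 / 636 = 114.459 kg/m^3

114.459 kg/m^3


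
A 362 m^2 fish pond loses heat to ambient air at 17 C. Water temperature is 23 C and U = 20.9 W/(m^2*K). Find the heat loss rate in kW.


Temperature difference dT = 23 - 17 = 6 K
Heat loss (W) = U * A * dT = 20.9 * 362 * 6 = 45394.8 W
Convert to kW: 45394.8 / 1000 = 45.3948 kW

45.3948 kW


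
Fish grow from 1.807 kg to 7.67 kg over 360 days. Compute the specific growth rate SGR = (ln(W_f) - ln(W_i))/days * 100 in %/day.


ln(W_f) = ln(7.67) = 2.0373166
ln(W_i) = ln(1.807) = 0.59166801
ln(W_f) - ln(W_i) = 2.0373166 - 0.59166801 = 1.4456486
SGR = 1.4456486 / 360 * 100 = 0.401569 %/day

0.401569 %/day


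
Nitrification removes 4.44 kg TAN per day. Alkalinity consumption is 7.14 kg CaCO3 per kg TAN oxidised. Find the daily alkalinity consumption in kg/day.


Alkalinity factor: 7.14 kg CaCO3 consumed per kg TAN nitrified
alk = 4.44 kg TAN * 7.14 = 31.7016 kg CaCO3/day

31.7016 kg CaCO3/day


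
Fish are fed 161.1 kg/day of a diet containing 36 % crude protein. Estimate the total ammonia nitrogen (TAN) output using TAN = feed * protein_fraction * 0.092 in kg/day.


Protein in feed = 161.1 * 36/100 = 57.996 kg/day
TAN = protein * 0.092 = 57.996 * 0.092 = 5.335632 kg/day

5.335632 kg/day


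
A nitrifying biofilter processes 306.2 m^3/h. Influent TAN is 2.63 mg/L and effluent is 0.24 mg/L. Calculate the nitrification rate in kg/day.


Concentration drop: TAN_in - TAN_out = 2.63 - 0.24 = 2.39 mg/L
Hourly TAN removed = Q * dTAN = 306.2 m^3/h * 2.39 mg/L = 731.818 g/h  (m^3/h * mg/L = g/h)
Daily TAN removed = 731.818 * 24 = 17563.632 g/day
Convert to kg/day: 17563.632 / 1000 = 17.563632 kg/day

17.563632 kg/day


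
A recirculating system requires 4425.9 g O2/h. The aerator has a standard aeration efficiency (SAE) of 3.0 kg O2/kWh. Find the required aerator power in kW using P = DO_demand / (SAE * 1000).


SAE in g O2/kWh = 3.0 * 1000 = 3000 g/kWh
P = DO_demand / SAE_g = 4425.9 / 3000 = 1.4753 kW

1.4753 kW


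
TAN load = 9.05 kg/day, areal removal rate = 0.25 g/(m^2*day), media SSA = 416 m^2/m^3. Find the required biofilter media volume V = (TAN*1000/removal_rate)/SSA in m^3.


A = 9.05*1000 / 0.25 = 36200 m^2
V = 36200 / 416 = 87.0192

87.0192 m^3


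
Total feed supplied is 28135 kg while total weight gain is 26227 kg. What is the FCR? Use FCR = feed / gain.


FCR = feed consumed / weight gained
FCR = 28135 kg / 26227 kg = 1.07275

1.07275


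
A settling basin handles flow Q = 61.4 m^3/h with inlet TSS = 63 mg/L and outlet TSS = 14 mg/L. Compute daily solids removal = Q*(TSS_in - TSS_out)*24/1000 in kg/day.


Concentration drop: TSS_in - TSS_out = 63 - 14 = 49 mg/L
Hourly solids removed = Q * dTSS = 61.4 m^3/h * 49 mg/L = 3008.6 g/h  (m^3/h * mg/L = g/h)
Daily solids removed = 3008.6 * 24 = 72206.4 g/day
Convert g to kg: 72206.4 / 1000 = 72.2064 kg/day

72.2064 kg/day


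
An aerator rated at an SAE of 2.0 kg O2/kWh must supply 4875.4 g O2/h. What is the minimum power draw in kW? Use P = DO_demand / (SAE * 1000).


SAE in g O2/kWh = 2.0 * 1000 = 2000 g/kWh
P = DO_demand / SAE_g = 4875.4 / 2000 = 2.4377 kW

2.4377 kW


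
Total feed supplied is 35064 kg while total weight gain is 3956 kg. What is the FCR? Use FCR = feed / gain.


FCR = feed consumed / weight gained
FCR = 35064 kg / 3956 kg = 8.8635

8.8635


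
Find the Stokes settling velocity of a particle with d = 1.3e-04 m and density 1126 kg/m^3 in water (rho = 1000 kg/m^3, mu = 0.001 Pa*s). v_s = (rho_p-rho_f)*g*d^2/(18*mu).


Density difference: rho_p - rho_f = 1126 - 1000 = 126 kg/m^3
d^2 = (1.3e-04)^2 = 1.69e-08 m^2
Numerator = (rho_p - rho_f) * g * d^2 = 126 * 9.81 * 1.69e-08 = 2.0889414e-05
Denominator = 18 * mu = 18 * 0.001 = 0.018
v_s = 2.0889414e-05 / 0.018 = 0.00116052 m/s
Check: Re = rho_f * v_s * d / mu = 1000 * 0.00116052 * 1.3e-04 / 0.001 = 0.151 < 1, so Stokes' law applies.

0.00116052 m/s
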